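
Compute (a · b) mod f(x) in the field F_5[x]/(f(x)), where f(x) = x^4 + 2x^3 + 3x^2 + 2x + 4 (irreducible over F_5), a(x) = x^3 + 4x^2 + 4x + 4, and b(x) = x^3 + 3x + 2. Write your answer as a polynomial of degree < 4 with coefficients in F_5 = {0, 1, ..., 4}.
a · b ≡ 2x^2 + 2x + 3 (mod f(x))

Multiply in F_5[x]: a(x)·b(x) = (x^3 + 4x^2 + 4x + 4)·(x^3 + 3x + 2) = x^6 + 4x^5 + 2x^4 + 3x^3 + 3. This has degree ≥ 4, so divide by f(x) over F_5: x^6 + 4x^5 + 2x^4 + 3x^3 + 3 = (x^2 + 2x)·(x^4 + 2x^3 + 3x^2 + 2x + 4) + (2x^2 + 2x + 3). Hence a·b ≡ 2x^2 + 2x + 3 (mod f). (F_5[x]/(f) is a field with 5^4 = 625 elements since f is irreducible of degree 4.)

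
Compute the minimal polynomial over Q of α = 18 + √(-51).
m_α(x) = x^2 - 36x + 375

From α - 18 = √(-51), squaring gives (α - 18)^2 = -51, i.e. α^2 - 36α + 324 = -51, so α^2 - 36α + 375 = 0. The discriminant of x^2 - 36x + 375 is (-36)^2 - 4·(375) = 1296 - 1500 = -204, and 4·(-51) is not a perfect square in Q since -51 is squarefree and ≠ 1. Hence x^2 - 36x + 375 is irreducible over Q and is the minimal polynomial of α.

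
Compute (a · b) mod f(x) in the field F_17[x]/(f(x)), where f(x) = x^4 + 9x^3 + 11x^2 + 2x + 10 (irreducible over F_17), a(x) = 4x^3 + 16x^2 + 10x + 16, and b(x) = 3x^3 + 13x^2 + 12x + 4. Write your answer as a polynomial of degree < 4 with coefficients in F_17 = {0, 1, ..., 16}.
a · b ≡ 14x^3 + 12x^2 + 13x + 14 (mod f(x))

Multiply in F_17[x]: a(x)·b(x) = (4x^3 + 16x^2 + 10x + 16)·(3x^3 + 13x^2 + 12x + 4) = 12x^6 + 15x^5 + 14x^4 + 12x^3 + x^2 + 11x + 13. This has degree ≥ 4, so divide by f(x) over F_17: 12x^6 + 15x^5 + 14x^4 + 12x^3 + x^2 + 11x + 13 = (12x^2 + 9x + 5)·(x^4 + 9x^3 + 11x^2 + 2x + 10) + (14x^3 + 12x^2 + 13x + 14). Hence a·b ≡ 14x^3 + 12x^2 + 13x + 14 (mod f). (F_17[x]/(f) is a field with 17^4 = 83521 elements since f is irreducible of degree 4.)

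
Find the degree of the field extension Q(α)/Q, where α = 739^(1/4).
[Q(α):Q] = 4

α is a root of x^4 - 739. By Eisenstein's criterion at the prime p = 739 (which divides the constant term 739 but p^2 = 546121 does not, since 739 is squarefree), x^4 - 739 is irreducible over Q. Hence [Q(α):Q] = 4.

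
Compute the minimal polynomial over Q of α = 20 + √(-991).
m_α(x) = x^2 - 40x + 1391

From α - 20 = √(-991), squaring gives (α - 20)^2 = -991, i.e. α^2 - 40α + 400 = -991, so α^2 - 40α + 1391 = 0. The discriminant of x^2 - 40x + 1391 is (-40)^2 - 4·(1391) = 1600 - 5564 = -3964, and 4·(-991) is not a perfect square in Q since -991 is squarefree and ≠ 1. Hence x^2 - 40x + 1391 is irreducible over Q and is the minimal polynomial of α.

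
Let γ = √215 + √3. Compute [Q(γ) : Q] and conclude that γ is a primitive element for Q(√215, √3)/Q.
[Q(γ) : Q] = 4 (equivalently, Q(γ) = Q(√215, √3))

Obviously Q(γ) ⊆ Q(√215, √3), and [Q(√215, √3):Q] = 4 (since 215, 3 are distinct squarefree integers > 1 with 645 not a perfect square). To show equality we compute the minimal polynomial of γ. From γ = √215 + √3: γ^2 = 215 + 2√(645) + 3 = 218 + 2√(645), so γ^2 - 218 = 2√(645); squaring, (γ^2 - 218)^2 = 4·645, i.e. γ^4 - 436γ^2 + 47524 - 2580 = 0, i.e. γ^4 - 436γ^2 + 44944 = 0. So γ is a root of x^4 - 436x^2 + 44944. This polynomial is irreducible over Q: it has no rational root (each ±√215 ± √3 is irrational), and any factorization into two quadratics over Q would force √(645) ∈ Q (pairing opposite roots) or √215, √3 ∈ Q (other pairings), all impossible. Hence [Q(γ):Q] = 4 = [Q(√215, √3):Q], so Q(γ) = Q(√215, √3).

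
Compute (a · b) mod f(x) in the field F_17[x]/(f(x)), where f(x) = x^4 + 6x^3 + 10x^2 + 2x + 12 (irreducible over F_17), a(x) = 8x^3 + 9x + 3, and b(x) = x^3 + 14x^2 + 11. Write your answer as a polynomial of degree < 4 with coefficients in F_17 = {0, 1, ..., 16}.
a · b ≡ 13x^3 + 16x^2 + 3x + 2 (mod f(x))

Multiply in F_17[x]: a(x)·b(x) = (8x^3 + 9x + 3)·(x^3 + 14x^2 + 11) = 8x^6 + 10x^5 + 9x^4 + 13x^3 + 8x^2 + 14x + 16. This has degree ≥ 4, so divide by f(x) over F_17: 8x^6 + 10x^5 + 9x^4 + 13x^3 + 8x^2 + 14x + 16 = (8x^2 + 13x + 4)·(x^4 + 6x^3 + 10x^2 + 2x + 12) + (13x^3 + 16x^2 + 3x + 2). Hence a·b ≡ 13x^3 + 16x^2 + 3x + 2 (mod f). (F_17[x]/(f) is a field with 17^4 = 83521 elements since f is irreducible of degree 4.)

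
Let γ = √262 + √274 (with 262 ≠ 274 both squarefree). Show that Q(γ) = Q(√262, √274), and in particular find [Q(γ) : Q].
[Q(γ) : Q] = 4 (equivalently, Q(γ) = Q(√262, √274))

Obviously Q(γ) ⊆ Q(√262, √274), and [Q(√262, √274):Q] = 4 (since 262, 274 are distinct squarefree integers > 1 with 71788 not a perfect square). To show equality we compute the minimal polynomial of γ. From γ = √262 + √274: γ^2 = 262 + 2√(71788) + 274 = 536 + 2√(71788), so γ^2 - 536 = 2√(71788); squaring, (γ^2 - 536)^2 = 4·71788, i.e. γ^4 - 1072γ^2 + 287296 - 287152 = 0, i.e. γ^4 - 1072γ^2 + 144 = 0. So γ is a root of x^4 - 1072x^2 + 144. This polynomial is irreducible over Q: it has no rational root (each ±√262 ± √274 is irrational), and any factorization into two quadratics over Q would force √(71788) ∈ Q (pairing opposite roots) or √262, √274 ∈ Q (other pairings), all impossible. Hence [Q(γ):Q] = 4 = [Q(√262, √274):Q], so Q(γ) = Q(√262, √274).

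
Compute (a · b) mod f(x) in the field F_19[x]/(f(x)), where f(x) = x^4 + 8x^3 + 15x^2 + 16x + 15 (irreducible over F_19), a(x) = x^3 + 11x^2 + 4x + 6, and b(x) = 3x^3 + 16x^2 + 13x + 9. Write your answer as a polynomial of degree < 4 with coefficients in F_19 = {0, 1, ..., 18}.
a · b ≡ 11x^3 + 6x^2 + 6x + 11 (mod f(x))

Multiply in F_19[x]: a(x)·b(x) = (x^3 + 11x^2 + 4x + 6)·(3x^3 + 16x^2 + 13x + 9) = 3x^6 + 11x^5 + 11x^4 + 6x^3 + 16. This has degree ≥ 4, so divide by f(x) over F_19: 3x^6 + 11x^5 + 11x^4 + 6x^3 + 16 = (3x^2 + 6x + 13)·(x^4 + 8x^3 + 15x^2 + 16x + 15) + (11x^3 + 6x^2 + 6x + 11). Hence a·b ≡ 11x^3 + 6x^2 + 6x + 11 (mod f). (F_19[x]/(f) is a field with 19^4 = 130321 elements since f is irreducible of degree 4.)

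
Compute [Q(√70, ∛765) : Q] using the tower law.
[Q(√70, ∛765) : Q] = 6

Let L = Q(√70, ∛765). Since Q(√70) ⊂ L and [Q(√70):Q] = 2, the tower law gives 2 | [L:Q]. Likewise Q(∛765) ⊂ L with [Q(∛765):Q] = 3 (because 765 is not a perfect cube), so 3 | [L:Q]. As gcd(2,3) = 1, [L:Q] is divisible by 6. Conversely L is generated over Q by √70 and ∛765, so [L:Q] ≤ 2·3 = 6. Therefore [Q(√70, ∛765) : Q] = 6.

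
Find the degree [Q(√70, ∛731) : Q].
[Q(√70, ∛731) : Q] = 6

Let L = Q(√70, ∛731). Since Q(√70) ⊂ L and [Q(√70):Q] = 2, the tower law gives 2 | [L:Q]. Likewise Q(∛731) ⊂ L with [Q(∛731):Q] = 3 (because 731 is not a perfect cube), so 3 | [L:Q]. As gcd(2,3) = 1, [L:Q] is divisible by 6. Conversely L is generated over Q by √70 and ∛731, so [L:Q] ≤ 2·3 = 6. Therefore [Q(√70, ∛731) : Q] = 6.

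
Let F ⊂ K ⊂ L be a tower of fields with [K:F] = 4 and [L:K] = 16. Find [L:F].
[L:F] = 64

The tower law says that for any tower of field extensions F ⊂ K ⊂ L with finite degrees, [L:F] = [L:K] · [K:F]. Here this gives [L:F] = 16 · 4 = 64.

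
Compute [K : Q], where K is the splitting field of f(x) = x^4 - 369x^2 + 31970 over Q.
[K : Q] = 4

Solving the quadratic in x^2: x^2 = (369 ± √(369^2 - 4·31970))/2 = (369 ± √8281)/2 = (369 ± 91)/2, giving x^2 = 230 or x^2 = 139. So f(x) = (x^2 - 230)(x^2 - 139) and the roots of f are ±√230, ±√139. Hence the splitting field is K = Q(√230, √139). Since 230 and 139 are distinct squarefree integers > 1, their product 31970 is not a perfect square, so √139 ∉ Q(√230). By the tower law [K:Q] = [Q(√230,√139):Q(√230)] · [Q(√230):Q] = 2 · 2 = 4.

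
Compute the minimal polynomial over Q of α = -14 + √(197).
m_α(x) = x^2 + 28x - 1

From α + 14 = √(197), squaring gives (α + 14)^2 = 197, i.e. α^2 + 28α + 196 = 197, so α^2 + 28α - 1 = 0. The discriminant of x^2 + 28x - 1 is (28)^2 - 4·(-1) = 784 + 4 = 788, and 4·(197) is not a perfect square in Q since 197 is squarefree and ≠ 1. Hence x^2 + 28x - 1 is irreducible over Q and is the minimal polynomial of α.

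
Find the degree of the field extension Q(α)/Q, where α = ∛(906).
[Q(α):Q] = 3

The minimal polynomial of α is x^3 - 906, irreducible over Q since 906 is not a perfect cube (so x^3 - 906 has no rational root). Hence [Q(α):Q] = deg(m_α) = 3.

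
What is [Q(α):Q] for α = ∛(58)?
[Q(α):Q] = 3

The minimal polynomial of α is x^3 - 58, irreducible over Q since 58 is not a perfect cube (so x^3 - 58 has no rational root). Hence [Q(α):Q] = deg(m_α) = 3.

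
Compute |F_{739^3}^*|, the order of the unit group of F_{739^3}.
|F_{739^3}^*| = 403583418

F_{739^3} has 739^3 = 403583419 elements; its multiplicative group consists of all nonzero elements, so |F_{739^3}^*| = 403583419 - 1 = 403583418. (It is cyclic since any finite subgroup of the multiplicative group of a field is cyclic.)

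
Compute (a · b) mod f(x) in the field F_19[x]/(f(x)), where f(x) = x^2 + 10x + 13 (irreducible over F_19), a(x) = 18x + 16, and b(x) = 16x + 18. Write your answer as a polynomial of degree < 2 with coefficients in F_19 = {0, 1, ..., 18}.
a · b ≡ 18x + 2 (mod f(x))

Multiply in F_19[x]: a(x)·b(x) = (18x + 16)·(16x + 18) = 3x^2 + 10x + 3. This has degree ≥ 2, so divide by f(x) over F_19: 3x^2 + 10x + 3 = (3)·(x^2 + 10x + 13) + (18x + 2). Hence a·b ≡ 18x + 2 (mod f). (F_19[x]/(f) is a field with 19^2 = 361 elements since f is irreducible of degree 2.)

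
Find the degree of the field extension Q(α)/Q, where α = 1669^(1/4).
[Q(α):Q] = 4

α is a root of x^4 - 1669. By Eisenstein's criterion at the prime p = 1669 (which divides the constant term 1669 but p^2 = 2785561 does not, since 1669 is squarefree), x^4 - 1669 is irreducible over Q. Hence [Q(α):Q] = 4.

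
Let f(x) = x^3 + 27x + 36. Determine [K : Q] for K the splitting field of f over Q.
[K : Q] = 6

By the rational root test, any rational root of the monic integer polynomial f(x) = x^3 + 27x + 36 must be an integer dividing the constant term 36, i.e. one of ±{1, 2, 3, 4, 6, 9, 12, 18, 36}. Evaluating: f(1) = 64, f(-1) = 8, f(2) = 98, f(-2) = -26, f(3) = 144, f(-3) = -72, f(4) = 208, f(-4) = -136, f(6) = 414, f(-6) = -342, f(9) = 1008, f(-9) = -936, f(12) = 2088, f(-12) = -2016, f(18) = 6354, f(-18) = -6282, f(36) = 47664, f(-36) = -47592; none is 0, so f has no rational root and is therefore irreducible over Q (a cubic with no linear factor over a field is irreducible). For an irreducible cubic, the Galois group is A_3 or S_3 according as the discriminant disc(f) = -4a^3 - 27b^2 = -4·(27)^3 - 27·(36)^2 = -113724 is or is not a square in Q. Here disc(f) = -113724 is not a perfect square in Q, so the Galois group of f over Q is not contained in A_3 and must be all of S_3. The splitting field has degree |S_3| = 6 over Q, so [K : Q] = 6.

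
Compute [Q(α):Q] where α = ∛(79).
[Q(α):Q] = 3

The minimal polynomial of α is x^3 - 79, irreducible over Q since 79 is not a perfect cube (so x^3 - 79 has no rational root). Hence [Q(α):Q] = deg(m_α) = 3.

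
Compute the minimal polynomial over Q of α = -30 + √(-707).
m_α(x) = x^2 + 60x + 1607

From α + 30 = √(-707), squaring gives (α + 30)^2 = -707, i.e. α^2 + 60α + 900 = -707, so α^2 + 60α + 1607 = 0. The discriminant of x^2 + 60x + 1607 is (60)^2 - 4·(1607) = 3600 - 6428 = -2828, and 4·(-707) is not a perfect square in Q since -707 is squarefree and ≠ 1. Hence x^2 + 60x + 1607 is irreducible over Q and is the minimal polynomial of α.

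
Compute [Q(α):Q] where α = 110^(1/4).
[Q(α):Q] = 4

α is a root of x^4 - 110. By Eisenstein's criterion at the prime p = 2 (which divides the constant term 110 but p^2 = 4 does not, since 110 is squarefree), x^4 - 110 is irreducible over Q. Hence [Q(α):Q] = 4.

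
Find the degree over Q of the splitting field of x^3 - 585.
[K : Q] = 6

The roots of x^3 - 585 are ∛585, ω∛585, ω^2∛585 where ω = e^(2πi/3) is a primitive cube root of unity, so K = Q(∛585, ω). Now [Q(∛585):Q] = 3 (since 585 is not a perfect cube, x^3 - 585 is irreducible) and [Q(ω):Q] = 2. Both 2 and 3 divide [K:Q], and [K:Q] ≤ 3·2 = 6, so [K:Q] = 6. (Equivalently: Q(∛585) ⊂ R but ω ∉ R, so [K : Q(∛585)] = 2.)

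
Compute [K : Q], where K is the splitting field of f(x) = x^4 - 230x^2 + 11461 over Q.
[K : Q] = 4

Solving the quadratic in x^2: x^2 = (230 ± √(230^2 - 4·11461))/2 = (230 ± √7056)/2 = (230 ± 84)/2, giving x^2 = 73 or x^2 = 157. So f(x) = (x^2 - 73)(x^2 - 157) and the roots of f are ±√73, ±√157. Hence the splitting field is K = Q(√73, √157). Since 73 and 157 are distinct squarefree integers > 1, their product 11461 is not a perfect square, so √157 ∉ Q(√73). By the tower law [K:Q] = [Q(√73,√157):Q(√73)] · [Q(√73):Q] = 2 · 2 = 4.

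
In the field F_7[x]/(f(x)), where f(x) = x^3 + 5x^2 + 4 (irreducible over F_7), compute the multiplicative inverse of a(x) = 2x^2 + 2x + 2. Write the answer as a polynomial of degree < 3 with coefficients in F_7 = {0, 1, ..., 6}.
a(x)^(-1) ≡ 2x^2 + 3x + 5 (mod f(x))

Since f is irreducible over F_7, F_7[x]/(f) is a field and a(x) ≠ 0 has an inverse. Apply the extended Euclidean algorithm to f(x) and a(x) in F_7[x]: f(x) = (4x + 2)·a(x) + (2x);  a(x) = (x + 1)·(2x) + (2). The last nonzero remainder is the constant 2 = gcd(f, a) in F_7. Back-substituting through the division chain expresses 2 = s(x)·a(x) + t(x)·f(x) with s(x) ≡ 4x^2 + 6x + 3 (mod f), so (4x^2 + 6x + 3)·a(x) ≡ 2 (mod f). Multiplying by 2^(-1) ≡ 4 in F_7 gives a(x)^(-1) ≡ 4·(4x^2 + 6x + 3) ≡ 2x^2 + 3x + 5 (mod f). Check: (2x^2 + 2x + 2)·(2x^2 + 3x + 5) = 4x^4 + 3x^3 + 6x^2 + 2x + 3 ≡ 1 (mod x^3 + 5x^2 + 4).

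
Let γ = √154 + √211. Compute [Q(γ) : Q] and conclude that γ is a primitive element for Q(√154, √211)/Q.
[Q(γ) : Q] = 4 (equivalently, Q(γ) = Q(√154, √211))

Obviously Q(γ) ⊆ Q(√154, √211), and [Q(√154, √211):Q] = 4 (since 154, 211 are distinct squarefree integers > 1 with 32494 not a perfect square). To show equality we compute the minimal polynomial of γ. From γ = √154 + √211: γ^2 = 154 + 2√(32494) + 211 = 365 + 2√(32494), so γ^2 - 365 = 2√(32494); squaring, (γ^2 - 365)^2 = 4·32494, i.e. γ^4 - 730γ^2 + 133225 - 129976 = 0, i.e. γ^4 - 730γ^2 + 3249 = 0. So γ is a root of x^4 - 730x^2 + 3249. This polynomial is irreducible over Q: it has no rational root (each ±√154 ± √211 is irrational), and any factorization into two quadratics over Q would force √(32494) ∈ Q (pairing opposite roots) or √154, √211 ∈ Q (other pairings), all impossible. Hence [Q(γ):Q] = 4 = [Q(√154, √211):Q], so Q(γ) = Q(√154, √211).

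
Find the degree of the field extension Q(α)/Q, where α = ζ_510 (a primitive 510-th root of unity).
[Q(α):Q] = 128

The minimal polynomial of ζ_510 over Q is the 510-th cyclotomic polynomial Φ_510(x), which is irreducible over Q and has degree φ(510) = 128. Hence [Q(α):Q] = φ(510) = 128.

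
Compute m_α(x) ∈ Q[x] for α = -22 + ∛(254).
m_α(x) = x^3 + 66x^2 + 1452x + 10394

Set β = α + 22 = ∛(254), so β^3 = 254. Then (α + 22)^3 - 254 = 0, i.e. α is a root of g(x) = (x + 22)^3 - 254 = x^3 + 66x^2 + 1452x + 10394. Since g(x) = h(x + 22) where h(x) = x^3 - 254, and h is irreducible over Q (because 254 is not a perfect cube, so h has no rational root, and a monic cubic with no rational root is irreducible), g is also irreducible (irreducibility is preserved under the substitution x → x + 22). Hence m_α(x) = x^3 + 66x^2 + 1452x + 10394.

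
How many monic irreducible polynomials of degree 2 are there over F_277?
There are 38226 monic irreducible polynomials of degree 2 over F_277

Each element of F_{277^2} that lies in no proper subfield is a root of exactly one monic irreducible of degree 2 over F_277, and each such polynomial has 2 distinct roots in F_{277^2}. By Möbius inversion the count is N_277(2) = (1/2) Σ_{d|2} μ(2/d) · 277^d = (1/2)(μ(2)·277^1 + μ(1)·277^2) = 76452/2 = 38226.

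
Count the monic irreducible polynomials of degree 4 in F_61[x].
There are 3460530 monic irreducible polynomials of degree 4 over F_61

Each element of F_{61^4} that lies in no proper subfield is a root of exactly one monic irreducible of degree 4 over F_61, and each such polynomial has 4 distinct roots in F_{61^4}. By Möbius inversion the count is N_61(4) = (1/4) Σ_{d|4} μ(4/d) · 61^d = (1/4)(μ(4)·61^1 + μ(2)·61^2 + μ(1)·61^4) = 13842120/4 = 3460530.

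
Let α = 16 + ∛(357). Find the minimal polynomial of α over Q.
m_α(x) = x^3 - 48x^2 + 768x - 4453

Set β = α - 16 = ∛(357), so β^3 = 357. Then (α - 16)^3 - 357 = 0, i.e. α is a root of g(x) = (x - 16)^3 - 357 = x^3 - 48x^2 + 768x - 4453. Since g(x) = h(x - 16) where h(x) = x^3 - 357, and h is irreducible over Q (because 357 is not a perfect cube, so h has no rational root, and a monic cubic with no rational root is irreducible), g is also irreducible (irreducibility is preserved under the substitution x → x - 16). Hence m_α(x) = x^3 - 48x^2 + 768x - 4453.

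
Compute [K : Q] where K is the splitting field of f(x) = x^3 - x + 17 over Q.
[K : Q] = 6

By the rational root test, any rational root of the monic integer polynomial f(x) = x^3 - x + 17 must be an integer dividing the constant term 17, i.e. one of ±{1, 17}. Evaluating: f(1) = 17, f(-1) = 17, f(17) = 4913, f(-17) = -4879; none is 0, so f has no rational root and is therefore irreducible over Q (a cubic with no linear factor over a field is irreducible). For an irreducible cubic, the Galois group is A_3 or S_3 according as the discriminant disc(f) = -4a^3 - 27b^2 = -4·(-1)^3 - 27·(17)^2 = -7799 is or is not a square in Q. Here disc(f) = -7799 is not a perfect square in Q, so the Galois group of f over Q is not contained in A_3 and must be all of S_3. The splitting field has degree |S_3| = 6 over Q, so [K : Q] = 6.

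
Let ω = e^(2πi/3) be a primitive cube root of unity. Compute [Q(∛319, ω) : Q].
[Q(∛319, ω) : Q] = 6

[Q(∛319):Q] = 3 (min poly x^3 - 319, irreducible since 319 is not a perfect cube). [Q(ω):Q] = 2 (min poly x^2 + x + 1). Since Q(∛319) ⊂ R and ω ∉ R, we have ω ∉ Q(∛319), so x^2 + x + 1 remains irreducible over Q(∛319) and [Q(∛319, ω) : Q(∛319)] = 2. By the tower law, [Q(∛319, ω) : Q] = 3 · 2 = 6. (In fact Q(∛319, ω) is the splitting field of x^3 - 319 over Q.)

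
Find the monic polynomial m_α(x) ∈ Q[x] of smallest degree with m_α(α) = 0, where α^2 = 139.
m_α(x) = x^2 - 139

α satisfies α^2 - 139 = 0, so x^2 - 139 annihilates α. Since d = 139 is squarefree and ≠ 1, it is not a perfect square in Q, so x^2 - 139 has no rational root and is therefore irreducible over Q (a degree-2 polynomial over a field is irreducible iff it has no root). Hence m_α(x) = x^2 - 139.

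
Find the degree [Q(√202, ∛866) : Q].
[Q(√202, ∛866) : Q] = 6

Let L = Q(√202, ∛866). Since Q(√202) ⊂ L and [Q(√202):Q] = 2, the tower law gives 2 | [L:Q]. Likewise Q(∛866) ⊂ L with [Q(∛866):Q] = 3 (because 866 is not a perfect cube), so 3 | [L:Q]. As gcd(2,3) = 1, [L:Q] is divisible by 6. Conversely L is generated over Q by √202 and ∛866, so [L:Q] ≤ 2·3 = 6. Therefore [Q(√202, ∛866) : Q] = 6.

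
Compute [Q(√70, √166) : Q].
[Q(√70, √166) : Q] = 4

[Q(√70):Q] = 2 (min poly x^2 - 70, irreducible since 70 is squarefree > 1). For the top step, suppose √166 ∈ Q(√70), say √166 = c + d√70 with c, d ∈ Q. Squaring: 166 = c^2 + 70d^2 + 2cd√70. Since √70 ∉ Q this forces 2cd = 0. If d = 0 then √166 = c ∈ Q, contradicting 166 squarefree > 1. If c = 0 then 166 = 70d^2, so 70·166 = (70d)^2 is a perfect square in Q — but 70·166 = 11620 is not a perfect square (since 70 and 166 are distinct squarefree integers). Contradiction. Hence √166 ∉ Q(√70), so x^2 - 166 stays irreducible over Q(√70) and [Q(√70, √166) : Q(√70)] = 2. By the tower law, [Q(√70, √166) : Q] = 2 · 2 = 4.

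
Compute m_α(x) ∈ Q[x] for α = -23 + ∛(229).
m_α(x) = x^3 + 69x^2 + 1587x + 11938

Set β = α + 23 = ∛(229), so β^3 = 229. Then (α + 23)^3 - 229 = 0, i.e. α is a root of g(x) = (x + 23)^3 - 229 = x^3 + 69x^2 + 1587x + 11938. Since g(x) = h(x + 23) where h(x) = x^3 - 229, and h is irreducible over Q (because 229 is not a perfect cube, so h has no rational root, and a monic cubic with no rational root is irreducible), g is also irreducible (irreducibility is preserved under the substitution x → x + 23). Hence m_α(x) = x^3 + 69x^2 + 1587x + 11938.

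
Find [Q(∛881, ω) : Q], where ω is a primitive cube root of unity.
[Q(∛881, ω) : Q] = 6

[Q(∛881):Q] = 3 (min poly x^3 - 881, irreducible since 881 is not a perfect cube). [Q(ω):Q] = 2 (min poly x^2 + x + 1). Since Q(∛881) ⊂ R and ω ∉ R, we have ω ∉ Q(∛881), so x^2 + x + 1 remains irreducible over Q(∛881) and [Q(∛881, ω) : Q(∛881)] = 2. By the tower law, [Q(∛881, ω) : Q] = 3 · 2 = 6. (In fact Q(∛881, ω) is the splitting field of x^3 - 881 over Q.)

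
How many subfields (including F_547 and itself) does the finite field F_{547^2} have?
F_{547^2} has 2 subfields

The subfields of F_{p^n} are exactly the fields F_{p^d} for d | n (each is the fixed field of the unique index-d subgroup of Gal(F_{p^n}/F_p) ≅ Z/nZ). The divisors of n = 2 are {1, 2}, giving 2 subfields: F_{547^1}, F_{547^2}.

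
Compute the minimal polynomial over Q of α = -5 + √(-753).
m_α(x) = x^2 + 10x + 778

From α + 5 = √(-753), squaring gives (α + 5)^2 = -753, i.e. α^2 + 10α + 25 = -753, so α^2 + 10α + 778 = 0. The discriminant of x^2 + 10x + 778 is (10)^2 - 4·(778) = 100 - 3112 = -3012, and 4·(-753) is not a perfect square in Q since -753 is squarefree and ≠ 1. Hence x^2 + 10x + 778 is irreducible over Q and is the minimal polynomial of α.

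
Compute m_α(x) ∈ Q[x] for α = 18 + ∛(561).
m_α(x) = x^3 - 54x^2 + 972x - 6393

Set β = α - 18 = ∛(561), so β^3 = 561. Then (α - 18)^3 - 561 = 0, i.e. α is a root of g(x) = (x - 18)^3 - 561 = x^3 - 54x^2 + 972x - 6393. Since g(x) = h(x - 18) where h(x) = x^3 - 561, and h is irreducible over Q (because 561 is not a perfect cube, so h has no rational root, and a monic cubic with no rational root is irreducible), g is also irreducible (irreducibility is preserved under the substitution x → x - 18). Hence m_α(x) = x^3 - 54x^2 + 972x - 6393.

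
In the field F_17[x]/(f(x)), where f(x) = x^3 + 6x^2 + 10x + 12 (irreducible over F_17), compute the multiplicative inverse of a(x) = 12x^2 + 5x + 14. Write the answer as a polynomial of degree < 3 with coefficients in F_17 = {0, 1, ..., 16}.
a(x)^(-1) ≡ 13x^2 + 9x + 3 (mod f(x))

Since f is irreducible over F_17, F_17[x]/(f) is a field and a(x) ≠ 0 has an inverse. Apply the extended Euclidean algorithm to f(x) and a(x) in F_17[x]: f(x) = (10x + 2)·a(x) + (13x + 1);  a(x) = (14x + 15)·(13x + 1) + (16). The last nonzero remainder is the constant 16 = gcd(f, a) in F_17. Back-substituting through the division chain expresses 16 = s(x)·a(x) + t(x)·f(x) with s(x) ≡ 4x^2 + 8x + 14 (mod f), so (4x^2 + 8x + 14)·a(x) ≡ 16 (mod f). Multiplying by 16^(-1) ≡ 16 in F_17 gives a(x)^(-1) ≡ 16·(4x^2 + 8x + 14) ≡ 13x^2 + 9x + 3 (mod f). Check: (12x^2 + 5x + 14)·(13x^2 + 9x + 3) = 3x^4 + 3x^3 + 8x^2 + 5x + 8 ≡ 1 (mod x^3 + 6x^2 + 10x + 12).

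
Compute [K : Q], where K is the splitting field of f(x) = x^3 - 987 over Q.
[K : Q] = 6

The roots of x^3 - 987 are ∛987, ω∛987, ω^2∛987 where ω = e^(2πi/3) is a primitive cube root of unity, so K = Q(∛987, ω). Now [Q(∛987):Q] = 3 (since 987 is not a perfect cube, x^3 - 987 is irreducible) and [Q(ω):Q] = 2. Both 2 and 3 divide [K:Q], and [K:Q] ≤ 3·2 = 6, so [K:Q] = 6. (Equivalently: Q(∛987) ⊂ R but ω ∉ R, so [K : Q(∛987)] = 2.)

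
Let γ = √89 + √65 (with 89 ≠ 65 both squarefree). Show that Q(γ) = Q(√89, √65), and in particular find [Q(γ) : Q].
[Q(γ) : Q] = 4 (equivalently, Q(γ) = Q(√89, √65))

Obviously Q(γ) ⊆ Q(√89, √65), and [Q(√89, √65):Q] = 4 (since 89, 65 are distinct squarefree integers > 1 with 5785 not a perfect square). To show equality we compute the minimal polynomial of γ. From γ = √89 + √65: γ^2 = 89 + 2√(5785) + 65 = 154 + 2√(5785), so γ^2 - 154 = 2√(5785); squaring, (γ^2 - 154)^2 = 4·5785, i.e. γ^4 - 308γ^2 + 23716 - 23140 = 0, i.e. γ^4 - 308γ^2 + 576 = 0. So γ is a root of x^4 - 308x^2 + 576. This polynomial is irreducible over Q: it has no rational root (each ±√89 ± √65 is irrational), and any factorization into two quadratics over Q would force √(5785) ∈ Q (pairing opposite roots) or √89, √65 ∈ Q (other pairings), all impossible. Hence [Q(γ):Q] = 4 = [Q(√89, √65):Q], so Q(γ) = Q(√89, √65).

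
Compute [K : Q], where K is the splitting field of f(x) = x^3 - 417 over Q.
[K : Q] = 6

The roots of x^3 - 417 are ∛417, ω∛417, ω^2∛417 where ω = e^(2πi/3) is a primitive cube root of unity, so K = Q(∛417, ω). Now [Q(∛417):Q] = 3 (since 417 is not a perfect cube, x^3 - 417 is irreducible) and [Q(ω):Q] = 2. Both 2 and 3 divide [K:Q], and [K:Q] ≤ 3·2 = 6, so [K:Q] = 6. (Equivalently: Q(∛417) ⊂ R but ω ∉ R, so [K : Q(∛417)] = 2.)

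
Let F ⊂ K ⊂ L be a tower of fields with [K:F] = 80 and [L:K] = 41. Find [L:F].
[L:F] = 3280

The tower law says that for any tower of field extensions F ⊂ K ⊂ L with finite degrees, [L:F] = [L:K] · [K:F]. Here this gives [L:F] = 41 · 80 = 3280.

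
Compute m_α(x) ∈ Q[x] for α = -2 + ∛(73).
m_α(x) = x^3 + 6x^2 + 12x - 65

Set β = α + 2 = ∛(73), so β^3 = 73. Then (α + 2)^3 - 73 = 0, i.e. α is a root of g(x) = (x + 2)^3 - 73 = x^3 + 6x^2 + 12x - 65. Since g(x) = h(x + 2) where h(x) = x^3 - 73, and h is irreducible over Q (because 73 is not a perfect cube, so h has no rational root, and a monic cubic with no rational root is irreducible), g is also irreducible (irreducibility is preserved under the substitution x → x + 2). Hence m_α(x) = x^3 + 6x^2 + 12x - 65.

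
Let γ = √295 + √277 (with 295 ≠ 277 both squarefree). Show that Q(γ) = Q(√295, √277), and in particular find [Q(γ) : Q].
[Q(γ) : Q] = 4 (equivalently, Q(γ) = Q(√295, √277))

Obviously Q(γ) ⊆ Q(√295, √277), and [Q(√295, √277):Q] = 4 (since 295, 277 are distinct squarefree integers > 1 with 81715 not a perfect square). To show equality we compute the minimal polynomial of γ. From γ = √295 + √277: γ^2 = 295 + 2√(81715) + 277 = 572 + 2√(81715), so γ^2 - 572 = 2√(81715); squaring, (γ^2 - 572)^2 = 4·81715, i.e. γ^4 - 1144γ^2 + 327184 - 326860 = 0, i.e. γ^4 - 1144γ^2 + 324 = 0. So γ is a root of x^4 - 1144x^2 + 324. This polynomial is irreducible over Q: it has no rational root (each ±√295 ± √277 is irrational), and any factorization into two quadratics over Q would force √(81715) ∈ Q (pairing opposite roots) or √295, √277 ∈ Q (other pairings), all impossible. Hence [Q(γ):Q] = 4 = [Q(√295, √277):Q], so Q(γ) = Q(√295, √277).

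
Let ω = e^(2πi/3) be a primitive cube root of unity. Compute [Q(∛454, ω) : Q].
[Q(∛454, ω) : Q] = 6

[Q(∛454):Q] = 3 (min poly x^3 - 454, irreducible since 454 is not a perfect cube). [Q(ω):Q] = 2 (min poly x^2 + x + 1). Since Q(∛454) ⊂ R and ω ∉ R, we have ω ∉ Q(∛454), so x^2 + x + 1 remains irreducible over Q(∛454) and [Q(∛454, ω) : Q(∛454)] = 2. By the tower law, [Q(∛454, ω) : Q] = 3 · 2 = 6. (In fact Q(∛454, ω) is the splitting field of x^3 - 454 over Q.)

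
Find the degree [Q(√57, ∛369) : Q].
[Q(√57, ∛369) : Q] = 6

Let L = Q(√57, ∛369). Since Q(√57) ⊂ L and [Q(√57):Q] = 2, the tower law gives 2 | [L:Q]. Likewise Q(∛369) ⊂ L with [Q(∛369):Q] = 3 (because 369 is not a perfect cube), so 3 | [L:Q]. As gcd(2,3) = 1, [L:Q] is divisible by 6. Conversely L is generated over Q by √57 and ∛369, so [L:Q] ≤ 2·3 = 6. Therefore [Q(√57, ∛369) : Q] = 6.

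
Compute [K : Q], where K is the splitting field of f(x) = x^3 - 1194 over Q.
[K : Q] = 6

The roots of x^3 - 1194 are ∛1194, ω∛1194, ω^2∛1194 where ω = e^(2πi/3) is a primitive cube root of unity, so K = Q(∛1194, ω). Now [Q(∛1194):Q] = 3 (since 1194 is not a perfect cube, x^3 - 1194 is irreducible) and [Q(ω):Q] = 2. Both 2 and 3 divide [K:Q], and [K:Q] ≤ 3·2 = 6, so [K:Q] = 6. (Equivalently: Q(∛1194) ⊂ R but ω ∉ R, so [K : Q(∛1194)] = 2.)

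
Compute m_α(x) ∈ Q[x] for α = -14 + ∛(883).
m_α(x) = x^3 + 42x^2 + 588x + 1861

Set β = α + 14 = ∛(883), so β^3 = 883. Then (α + 14)^3 - 883 = 0, i.e. α is a root of g(x) = (x + 14)^3 - 883 = x^3 + 42x^2 + 588x + 1861. Since g(x) = h(x + 14) where h(x) = x^3 - 883, and h is irreducible over Q (because 883 is not a perfect cube, so h has no rational root, and a monic cubic with no rational root is irreducible), g is also irreducible (irreducibility is preserved under the substitution x → x + 14). Hence m_α(x) = x^3 + 42x^2 + 588x + 1861.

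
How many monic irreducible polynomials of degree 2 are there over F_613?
There are 187578 monic irreducible polynomials of degree 2 over F_613

Each element of F_{613^2} that lies in no proper subfield is a root of exactly one monic irreducible of degree 2 over F_613, and each such polynomial has 2 distinct roots in F_{613^2}. By Möbius inversion the count is N_613(2) = (1/2) Σ_{d|2} μ(2/d) · 613^d = (1/2)(μ(2)·613^1 + μ(1)·613^2) = 375156/2 = 187578.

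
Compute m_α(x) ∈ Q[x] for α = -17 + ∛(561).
m_α(x) = x^3 + 51x^2 + 867x + 4352

Set β = α + 17 = ∛(561), so β^3 = 561. Then (α + 17)^3 - 561 = 0, i.e. α is a root of g(x) = (x + 17)^3 - 561 = x^3 + 51x^2 + 867x + 4352. Since g(x) = h(x + 17) where h(x) = x^3 - 561, and h is irreducible over Q (because 561 is not a perfect cube, so h has no rational root, and a monic cubic with no rational root is irreducible), g is also irreducible (irreducibility is preserved under the substitution x → x + 17). Hence m_α(x) = x^3 + 51x^2 + 867x + 4352.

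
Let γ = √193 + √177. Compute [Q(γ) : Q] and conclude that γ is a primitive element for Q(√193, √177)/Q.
[Q(γ) : Q] = 4 (equivalently, Q(γ) = Q(√193, √177))

Obviously Q(γ) ⊆ Q(√193, √177), and [Q(√193, √177):Q] = 4 (since 193, 177 are distinct squarefree integers > 1 with 34161 not a perfect square). To show equality we compute the minimal polynomial of γ. From γ = √193 + √177: γ^2 = 193 + 2√(34161) + 177 = 370 + 2√(34161), so γ^2 - 370 = 2√(34161); squaring, (γ^2 - 370)^2 = 4·34161, i.e. γ^4 - 740γ^2 + 136900 - 136644 = 0, i.e. γ^4 - 740γ^2 + 256 = 0. So γ is a root of x^4 - 740x^2 + 256. This polynomial is irreducible over Q: it has no rational root (each ±√193 ± √177 is irrational), and any factorization into two quadratics over Q would force √(34161) ∈ Q (pairing opposite roots) or √193, √177 ∈ Q (other pairings), all impossible. Hence [Q(γ):Q] = 4 = [Q(√193, √177):Q], so Q(γ) = Q(√193, √177).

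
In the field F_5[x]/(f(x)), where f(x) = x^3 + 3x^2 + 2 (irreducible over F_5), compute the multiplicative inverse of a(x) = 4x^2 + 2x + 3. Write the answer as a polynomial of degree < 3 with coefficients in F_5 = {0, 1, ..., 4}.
a(x)^(-1) ≡ 3x^2 + 2x + 4 (mod f(x))

Since f is irreducible over F_5, F_5[x]/(f) is a field and a(x) ≠ 0 has an inverse. Apply the extended Euclidean algorithm to f(x) and a(x) in F_5[x]: f(x) = (4x)·a(x) + (3x + 2);  a(x) = (3x + 2)·(3x + 2) + (4). The last nonzero remainder is the constant 4 = gcd(f, a) in F_5. Back-substituting through the division chain expresses 4 = s(x)·a(x) + t(x)·f(x) with s(x) ≡ 2x^2 + 3x + 1 (mod f), so (2x^2 + 3x + 1)·a(x) ≡ 4 (mod f). Multiplying by 4^(-1) ≡ 4 in F_5 gives a(x)^(-1) ≡ 4·(2x^2 + 3x + 1) ≡ 3x^2 + 2x + 4 (mod f). Check: (4x^2 + 2x + 3)·(3x^2 + 2x + 4) = 2x^4 + 4x^3 + 4x^2 + 4x + 2 ≡ 1 (mod x^3 + 3x^2 + 2).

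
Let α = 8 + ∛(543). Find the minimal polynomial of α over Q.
m_α(x) = x^3 - 24x^2 + 192x - 1055

Set β = α - 8 = ∛(543), so β^3 = 543. Then (α - 8)^3 - 543 = 0, i.e. α is a root of g(x) = (x - 8)^3 - 543 = x^3 - 24x^2 + 192x - 1055. Since g(x) = h(x - 8) where h(x) = x^3 - 543, and h is irreducible over Q (because 543 is not a perfect cube, so h has no rational root, and a monic cubic with no rational root is irreducible), g is also irreducible (irreducibility is preserved under the substitution x → x - 8). Hence m_α(x) = x^3 - 24x^2 + 192x - 1055.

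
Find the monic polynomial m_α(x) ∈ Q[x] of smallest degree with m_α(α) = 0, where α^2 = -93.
m_α(x) = x^2 + 93

α satisfies α^2 + 93 = 0, so x^2 + 93 annihilates α. Since d = -93 is squarefree and ≠ 1, it is not a perfect square in Q, so x^2 + 93 has no rational root and is therefore irreducible over Q (a degree-2 polynomial over a field is irreducible iff it has no root). Hence m_α(x) = x^2 + 93.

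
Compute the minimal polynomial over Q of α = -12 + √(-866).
m_α(x) = x^2 + 24x + 1010

From α + 12 = √(-866), squaring gives (α + 12)^2 = -866, i.e. α^2 + 24α + 144 = -866, so α^2 + 24α + 1010 = 0. The discriminant of x^2 + 24x + 1010 is (24)^2 - 4·(1010) = 576 - 4040 = -3464, and 4·(-866) is not a perfect square in Q since -866 is squarefree and ≠ 1. Hence x^2 + 24x + 1010 is irreducible over Q and is the minimal polynomial of α.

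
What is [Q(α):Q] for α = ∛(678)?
[Q(α):Q] = 3

The minimal polynomial of α is x^3 - 678, irreducible over Q since 678 is not a perfect cube (so x^3 - 678 has no rational root). Hence [Q(α):Q] = deg(m_α) = 3.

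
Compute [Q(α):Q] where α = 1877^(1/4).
[Q(α):Q] = 4

α is a root of x^4 - 1877. By Eisenstein's criterion at the prime p = 1877 (which divides the constant term 1877 but p^2 = 3523129 does not, since 1877 is squarefree), x^4 - 1877 is irreducible over Q. Hence [Q(α):Q] = 4.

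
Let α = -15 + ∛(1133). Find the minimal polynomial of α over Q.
m_α(x) = x^3 + 45x^2 + 675x + 2242

Set β = α + 15 = ∛(1133), so β^3 = 1133. Then (α + 15)^3 - 1133 = 0, i.e. α is a root of g(x) = (x + 15)^3 - 1133 = x^3 + 45x^2 + 675x + 2242. Since g(x) = h(x + 15) where h(x) = x^3 - 1133, and h is irreducible over Q (because 1133 is not a perfect cube, so h has no rational root, and a monic cubic with no rational root is irreducible), g is also irreducible (irreducibility is preserved under the substitution x → x + 15). Hence m_α(x) = x^3 + 45x^2 + 675x + 2242.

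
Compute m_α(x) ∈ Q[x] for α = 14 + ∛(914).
m_α(x) = x^3 - 42x^2 + 588x - 3658

Set β = α - 14 = ∛(914), so β^3 = 914. Then (α - 14)^3 - 914 = 0, i.e. α is a root of g(x) = (x - 14)^3 - 914 = x^3 - 42x^2 + 588x - 3658. Since g(x) = h(x - 14) where h(x) = x^3 - 914, and h is irreducible over Q (because 914 is not a perfect cube, so h has no rational root, and a monic cubic with no rational root is irreducible), g is also irreducible (irreducibility is preserved under the substitution x → x - 14). Hence m_α(x) = x^3 - 42x^2 + 588x - 3658.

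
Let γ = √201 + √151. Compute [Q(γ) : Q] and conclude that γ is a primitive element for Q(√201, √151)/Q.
[Q(γ) : Q] = 4 (equivalently, Q(γ) = Q(√201, √151))

Obviously Q(γ) ⊆ Q(√201, √151), and [Q(√201, √151):Q] = 4 (since 201, 151 are distinct squarefree integers > 1 with 30351 not a perfect square). To show equality we compute the minimal polynomial of γ. From γ = √201 + √151: γ^2 = 201 + 2√(30351) + 151 = 352 + 2√(30351), so γ^2 - 352 = 2√(30351); squaring, (γ^2 - 352)^2 = 4·30351, i.e. γ^4 - 704γ^2 + 123904 - 121404 = 0, i.e. γ^4 - 704γ^2 + 2500 = 0. So γ is a root of x^4 - 704x^2 + 2500. This polynomial is irreducible over Q: it has no rational root (each ±√201 ± √151 is irrational), and any factorization into two quadratics over Q would force √(30351) ∈ Q (pairing opposite roots) or √201, √151 ∈ Q (other pairings), all impossible. Hence [Q(γ):Q] = 4 = [Q(√201, √151):Q], so Q(γ) = Q(√201, √151).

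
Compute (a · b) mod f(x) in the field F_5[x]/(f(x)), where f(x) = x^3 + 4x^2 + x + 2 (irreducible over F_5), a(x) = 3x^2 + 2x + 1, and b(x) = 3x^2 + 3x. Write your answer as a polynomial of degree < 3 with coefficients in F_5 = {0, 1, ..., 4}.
a · b ≡ 4x^2 + x + 2 (mod f(x))

Multiply in F_5[x]: a(x)·b(x) = (3x^2 + 2x + 1)·(3x^2 + 3x) = 4x^4 + 4x^2 + 3x. This has degree ≥ 3, so divide by f(x) over F_5: 4x^4 + 4x^2 + 3x = (4x + 4)·(x^3 + 4x^2 + x + 2) + (4x^2 + x + 2). Hence a·b ≡ 4x^2 + x + 2 (mod f). (F_5[x]/(f) is a field with 5^3 = 125 elements since f is irreducible of degree 3.)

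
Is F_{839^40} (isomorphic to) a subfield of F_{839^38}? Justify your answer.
No: F_{839^40} is not a subfield of F_{839^38}

F_{p^m} embeds in F_{p^n} iff m | n. Here 40 ∤ 38 (since 38 = 0·40 + 38 with remainder 38 ≠ 0), so F_{839^40} is not a subfield of F_{839^38}. Equivalently: if it were, the tower law would give 40 = [F_{839^40}:F_839] dividing [F_{839^38}:F_839] = 38, contradiction.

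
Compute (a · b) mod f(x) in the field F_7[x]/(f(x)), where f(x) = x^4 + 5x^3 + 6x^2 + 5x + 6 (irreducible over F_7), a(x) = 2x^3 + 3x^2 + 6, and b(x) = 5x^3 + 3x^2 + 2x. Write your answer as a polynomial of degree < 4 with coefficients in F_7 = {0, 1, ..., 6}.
a · b ≡ 6x^3 + 5x^2 + 4x (mod f(x))

Multiply in F_7[x]: a(x)·b(x) = (2x^3 + 3x^2 + 6)·(5x^3 + 3x^2 + 2x) = 3x^6 + 6x^4 + x^3 + 4x^2 + 5x. This has degree ≥ 4, so divide by f(x) over F_7: 3x^6 + 6x^4 + x^3 + 4x^2 + 5x = (3x^2 + 6x)·(x^4 + 5x^3 + 6x^2 + 5x + 6) + (6x^3 + 5x^2 + 4x). Hence a·b ≡ 6x^3 + 5x^2 + 4x (mod f). (F_7[x]/(f) is a field with 7^4 = 2401 elements since f is irreducible of degree 4.)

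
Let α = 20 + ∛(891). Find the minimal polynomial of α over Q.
m_α(x) = x^3 - 60x^2 + 1200x - 8891

Set β = α - 20 = ∛(891), so β^3 = 891. Then (α - 20)^3 - 891 = 0, i.e. α is a root of g(x) = (x - 20)^3 - 891 = x^3 - 60x^2 + 1200x - 8891. Since g(x) = h(x - 20) where h(x) = x^3 - 891, and h is irreducible over Q (because 891 is not a perfect cube, so h has no rational root, and a monic cubic with no rational root is irreducible), g is also irreducible (irreducibility is preserved under the substitution x → x - 20). Hence m_α(x) = x^3 - 60x^2 + 1200x - 8891.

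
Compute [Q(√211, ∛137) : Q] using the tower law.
[Q(√211, ∛137) : Q] = 6

Let L = Q(√211, ∛137). Since Q(√211) ⊂ L and [Q(√211):Q] = 2, the tower law gives 2 | [L:Q]. Likewise Q(∛137) ⊂ L with [Q(∛137):Q] = 3 (because 137 is not a perfect cube), so 3 | [L:Q]. As gcd(2,3) = 1, [L:Q] is divisible by 6. Conversely L is generated over Q by √211 and ∛137, so [L:Q] ≤ 2·3 = 6. Therefore [Q(√211, ∛137) : Q] = 6.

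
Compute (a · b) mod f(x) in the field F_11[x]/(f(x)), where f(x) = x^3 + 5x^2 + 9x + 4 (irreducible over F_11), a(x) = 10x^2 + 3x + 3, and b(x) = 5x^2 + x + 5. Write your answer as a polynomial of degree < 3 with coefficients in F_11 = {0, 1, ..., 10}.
a · b ≡ 6x^2 + 6x + 2 (mod f(x))

Multiply in F_11[x]: a(x)·b(x) = (10x^2 + 3x + 3)·(5x^2 + x + 5) = 6x^4 + 3x^3 + 2x^2 + 7x + 4. This has degree ≥ 3, so divide by f(x) over F_11: 6x^4 + 3x^3 + 2x^2 + 7x + 4 = (6x + 6)·(x^3 + 5x^2 + 9x + 4) + (6x^2 + 6x + 2). Hence a·b ≡ 6x^2 + 6x + 2 (mod f). (F_11[x]/(f) is a field with 11^3 = 1331 elements since f is irreducible of degree 3.)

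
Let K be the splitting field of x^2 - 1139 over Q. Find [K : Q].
[K : Q] = 2

f(x) = x^2 - 1139 factors as (x - √1139)(x + √1139). The splitting field is K = Q(√1139). Since 1139 is squarefree and > 1, it is not a perfect square, so x^2 - 1139 is irreducible over Q and [Q(√1139) : Q] = 2. Hence [K : Q] = 2.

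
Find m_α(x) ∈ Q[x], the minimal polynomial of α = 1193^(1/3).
m_α(x) = x^3 - 1193

α satisfies α^3 = 1193, so x^3 - 1193 annihilates α. By the rational root test, a rational root p/q (in lowest terms) of x^3 - 1193 would satisfy p^3 = 1193 q^3, forcing q = 1 and p^3 = 1193; but 1193 is not a perfect cube, contradiction. A monic cubic over Q with no rational root is irreducible (any nontrivial factorization would include a linear factor). Hence x^3 - 1193 is the minimal polynomial of α, and in particular [Q(α):Q] = 3.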